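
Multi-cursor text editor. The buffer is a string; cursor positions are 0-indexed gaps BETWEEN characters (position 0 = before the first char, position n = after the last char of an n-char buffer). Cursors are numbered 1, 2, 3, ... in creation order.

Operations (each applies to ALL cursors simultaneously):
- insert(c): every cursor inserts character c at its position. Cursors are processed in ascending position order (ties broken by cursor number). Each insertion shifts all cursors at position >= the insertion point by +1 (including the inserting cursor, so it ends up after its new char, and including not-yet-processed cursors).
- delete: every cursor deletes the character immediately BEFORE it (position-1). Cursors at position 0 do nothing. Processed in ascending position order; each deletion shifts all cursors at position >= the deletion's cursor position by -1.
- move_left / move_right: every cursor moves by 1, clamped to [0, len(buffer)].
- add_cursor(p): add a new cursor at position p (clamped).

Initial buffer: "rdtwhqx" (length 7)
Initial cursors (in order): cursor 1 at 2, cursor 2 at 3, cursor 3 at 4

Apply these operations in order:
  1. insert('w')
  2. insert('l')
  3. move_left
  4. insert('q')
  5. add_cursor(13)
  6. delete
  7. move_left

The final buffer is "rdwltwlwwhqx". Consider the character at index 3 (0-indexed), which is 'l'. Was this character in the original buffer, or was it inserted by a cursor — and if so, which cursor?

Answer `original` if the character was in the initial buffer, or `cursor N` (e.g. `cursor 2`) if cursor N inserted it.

After op 1 (insert('w')): buffer="rdwtwwwhqx" (len 10), cursors c1@3 c2@5 c3@7, authorship ..1.2.3...
After op 2 (insert('l')): buffer="rdwltwlwwlhqx" (len 13), cursors c1@4 c2@7 c3@10, authorship ..11.22.33...
After op 3 (move_left): buffer="rdwltwlwwlhqx" (len 13), cursors c1@3 c2@6 c3@9, authorship ..11.22.33...
After op 4 (insert('q')): buffer="rdwqltwqlwwqlhqx" (len 16), cursors c1@4 c2@8 c3@12, authorship ..111.222.333...
After op 5 (add_cursor(13)): buffer="rdwqltwqlwwqlhqx" (len 16), cursors c1@4 c2@8 c3@12 c4@13, authorship ..111.222.333...
After op 6 (delete): buffer="rdwltwlwwhqx" (len 12), cursors c1@3 c2@6 c3@9 c4@9, authorship ..11.22.3...
After op 7 (move_left): buffer="rdwltwlwwhqx" (len 12), cursors c1@2 c2@5 c3@8 c4@8, authorship ..11.22.3...
Authorship (.=original, N=cursor N): . . 1 1 . 2 2 . 3 . . .
Index 3: author = 1

Answer: cursor 1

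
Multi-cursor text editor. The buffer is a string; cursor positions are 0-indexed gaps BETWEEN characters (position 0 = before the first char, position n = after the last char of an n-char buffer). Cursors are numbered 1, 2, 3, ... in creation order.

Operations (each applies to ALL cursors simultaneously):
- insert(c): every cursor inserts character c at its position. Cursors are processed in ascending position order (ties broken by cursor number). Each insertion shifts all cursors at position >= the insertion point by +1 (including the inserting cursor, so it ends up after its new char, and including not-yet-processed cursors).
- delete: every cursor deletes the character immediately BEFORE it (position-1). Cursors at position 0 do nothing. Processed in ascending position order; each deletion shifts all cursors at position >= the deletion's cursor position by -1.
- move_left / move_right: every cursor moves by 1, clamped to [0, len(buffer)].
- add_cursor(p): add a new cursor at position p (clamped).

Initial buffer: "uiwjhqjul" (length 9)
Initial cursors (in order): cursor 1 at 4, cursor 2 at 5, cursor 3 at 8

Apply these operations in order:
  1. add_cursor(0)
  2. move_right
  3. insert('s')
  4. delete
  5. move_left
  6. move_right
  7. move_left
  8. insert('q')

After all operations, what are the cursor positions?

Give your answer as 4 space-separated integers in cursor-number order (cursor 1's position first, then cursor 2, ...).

Answer: 6 8 12 1

Derivation:
After op 1 (add_cursor(0)): buffer="uiwjhqjul" (len 9), cursors c4@0 c1@4 c2@5 c3@8, authorship .........
After op 2 (move_right): buffer="uiwjhqjul" (len 9), cursors c4@1 c1@5 c2@6 c3@9, authorship .........
After op 3 (insert('s')): buffer="usiwjhsqsjuls" (len 13), cursors c4@2 c1@7 c2@9 c3@13, authorship .4....1.2...3
After op 4 (delete): buffer="uiwjhqjul" (len 9), cursors c4@1 c1@5 c2@6 c3@9, authorship .........
After op 5 (move_left): buffer="uiwjhqjul" (len 9), cursors c4@0 c1@4 c2@5 c3@8, authorship .........
After op 6 (move_right): buffer="uiwjhqjul" (len 9), cursors c4@1 c1@5 c2@6 c3@9, authorship .........
After op 7 (move_left): buffer="uiwjhqjul" (len 9), cursors c4@0 c1@4 c2@5 c3@8, authorship .........
After op 8 (insert('q')): buffer="quiwjqhqqjuql" (len 13), cursors c4@1 c1@6 c2@8 c3@12, authorship 4....1.2...3.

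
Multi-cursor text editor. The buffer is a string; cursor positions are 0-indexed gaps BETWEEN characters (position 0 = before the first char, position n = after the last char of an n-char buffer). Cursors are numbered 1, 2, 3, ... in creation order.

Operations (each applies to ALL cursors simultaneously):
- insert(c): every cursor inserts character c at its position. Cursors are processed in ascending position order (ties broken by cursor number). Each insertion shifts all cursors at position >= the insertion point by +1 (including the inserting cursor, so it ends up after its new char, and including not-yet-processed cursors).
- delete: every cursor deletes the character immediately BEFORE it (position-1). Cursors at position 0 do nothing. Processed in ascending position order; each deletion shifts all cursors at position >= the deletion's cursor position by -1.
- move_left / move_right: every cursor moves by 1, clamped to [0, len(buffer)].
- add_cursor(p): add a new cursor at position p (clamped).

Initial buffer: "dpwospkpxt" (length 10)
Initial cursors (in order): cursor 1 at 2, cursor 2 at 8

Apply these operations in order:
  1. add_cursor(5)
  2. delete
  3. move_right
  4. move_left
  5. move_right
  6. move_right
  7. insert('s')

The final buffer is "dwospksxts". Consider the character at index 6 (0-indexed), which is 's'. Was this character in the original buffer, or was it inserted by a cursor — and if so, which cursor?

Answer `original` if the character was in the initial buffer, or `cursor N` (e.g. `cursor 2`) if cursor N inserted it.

After op 1 (add_cursor(5)): buffer="dpwospkpxt" (len 10), cursors c1@2 c3@5 c2@8, authorship ..........
After op 2 (delete): buffer="dwopkxt" (len 7), cursors c1@1 c3@3 c2@5, authorship .......
After op 3 (move_right): buffer="dwopkxt" (len 7), cursors c1@2 c3@4 c2@6, authorship .......
After op 4 (move_left): buffer="dwopkxt" (len 7), cursors c1@1 c3@3 c2@5, authorship .......
After op 5 (move_right): buffer="dwopkxt" (len 7), cursors c1@2 c3@4 c2@6, authorship .......
After op 6 (move_right): buffer="dwopkxt" (len 7), cursors c1@3 c3@5 c2@7, authorship .......
After op 7 (insert('s')): buffer="dwospksxts" (len 10), cursors c1@4 c3@7 c2@10, authorship ...1..3..2
Authorship (.=original, N=cursor N): . . . 1 . . 3 . . 2
Index 6: author = 3

Answer: cursor 3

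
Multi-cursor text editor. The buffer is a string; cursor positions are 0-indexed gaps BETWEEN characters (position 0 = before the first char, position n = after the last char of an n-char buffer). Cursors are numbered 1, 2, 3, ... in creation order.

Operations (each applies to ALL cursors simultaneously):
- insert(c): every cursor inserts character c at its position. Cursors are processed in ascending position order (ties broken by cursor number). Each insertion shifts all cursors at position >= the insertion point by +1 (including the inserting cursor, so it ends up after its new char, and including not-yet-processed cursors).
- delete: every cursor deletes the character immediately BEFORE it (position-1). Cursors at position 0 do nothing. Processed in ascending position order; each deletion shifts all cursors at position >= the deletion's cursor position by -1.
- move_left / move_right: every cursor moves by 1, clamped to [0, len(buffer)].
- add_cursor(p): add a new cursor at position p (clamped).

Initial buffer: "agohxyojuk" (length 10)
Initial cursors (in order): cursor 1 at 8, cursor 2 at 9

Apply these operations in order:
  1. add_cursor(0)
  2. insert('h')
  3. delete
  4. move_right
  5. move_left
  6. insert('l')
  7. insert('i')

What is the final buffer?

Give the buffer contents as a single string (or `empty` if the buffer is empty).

Answer: liagohxyojliulik

Derivation:
After op 1 (add_cursor(0)): buffer="agohxyojuk" (len 10), cursors c3@0 c1@8 c2@9, authorship ..........
After op 2 (insert('h')): buffer="hagohxyojhuhk" (len 13), cursors c3@1 c1@10 c2@12, authorship 3........1.2.
After op 3 (delete): buffer="agohxyojuk" (len 10), cursors c3@0 c1@8 c2@9, authorship ..........
After op 4 (move_right): buffer="agohxyojuk" (len 10), cursors c3@1 c1@9 c2@10, authorship ..........
After op 5 (move_left): buffer="agohxyojuk" (len 10), cursors c3@0 c1@8 c2@9, authorship ..........
After op 6 (insert('l')): buffer="lagohxyojlulk" (len 13), cursors c3@1 c1@10 c2@12, authorship 3........1.2.
After op 7 (insert('i')): buffer="liagohxyojliulik" (len 16), cursors c3@2 c1@12 c2@15, authorship 33........11.22.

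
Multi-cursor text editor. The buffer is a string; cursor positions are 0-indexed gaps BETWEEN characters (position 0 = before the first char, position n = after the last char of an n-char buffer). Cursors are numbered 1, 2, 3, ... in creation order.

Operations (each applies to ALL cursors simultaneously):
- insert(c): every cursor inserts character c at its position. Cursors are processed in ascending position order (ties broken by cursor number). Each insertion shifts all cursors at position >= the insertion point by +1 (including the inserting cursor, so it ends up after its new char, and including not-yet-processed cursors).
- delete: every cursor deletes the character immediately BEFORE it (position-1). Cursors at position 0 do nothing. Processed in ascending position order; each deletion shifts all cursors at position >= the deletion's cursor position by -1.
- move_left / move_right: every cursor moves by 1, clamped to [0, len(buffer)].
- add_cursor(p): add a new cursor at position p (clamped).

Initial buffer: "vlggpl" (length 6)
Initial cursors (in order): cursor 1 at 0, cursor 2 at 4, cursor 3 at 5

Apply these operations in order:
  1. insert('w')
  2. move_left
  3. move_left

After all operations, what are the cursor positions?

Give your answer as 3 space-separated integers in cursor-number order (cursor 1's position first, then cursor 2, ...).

Answer: 0 4 6

Derivation:
After op 1 (insert('w')): buffer="wvlggwpwl" (len 9), cursors c1@1 c2@6 c3@8, authorship 1....2.3.
After op 2 (move_left): buffer="wvlggwpwl" (len 9), cursors c1@0 c2@5 c3@7, authorship 1....2.3.
After op 3 (move_left): buffer="wvlggwpwl" (len 9), cursors c1@0 c2@4 c3@6, authorship 1....2.3.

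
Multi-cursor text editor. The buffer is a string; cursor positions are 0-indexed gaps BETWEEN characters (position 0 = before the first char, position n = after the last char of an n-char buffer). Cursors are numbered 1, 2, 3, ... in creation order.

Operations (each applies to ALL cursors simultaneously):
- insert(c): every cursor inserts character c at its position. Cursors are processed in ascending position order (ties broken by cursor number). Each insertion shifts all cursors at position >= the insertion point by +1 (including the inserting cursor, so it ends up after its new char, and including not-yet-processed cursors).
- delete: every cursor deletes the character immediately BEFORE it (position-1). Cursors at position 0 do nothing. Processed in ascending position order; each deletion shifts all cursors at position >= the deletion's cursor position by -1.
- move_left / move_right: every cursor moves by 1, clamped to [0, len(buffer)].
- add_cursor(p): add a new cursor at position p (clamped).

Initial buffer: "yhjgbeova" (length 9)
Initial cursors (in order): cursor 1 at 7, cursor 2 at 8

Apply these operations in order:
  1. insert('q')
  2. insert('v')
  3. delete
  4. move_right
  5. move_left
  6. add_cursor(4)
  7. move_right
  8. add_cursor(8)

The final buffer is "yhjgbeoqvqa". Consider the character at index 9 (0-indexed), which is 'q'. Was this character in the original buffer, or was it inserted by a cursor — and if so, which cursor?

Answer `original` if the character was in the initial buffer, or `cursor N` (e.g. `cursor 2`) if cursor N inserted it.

Answer: cursor 2

Derivation:
After op 1 (insert('q')): buffer="yhjgbeoqvqa" (len 11), cursors c1@8 c2@10, authorship .......1.2.
After op 2 (insert('v')): buffer="yhjgbeoqvvqva" (len 13), cursors c1@9 c2@12, authorship .......11.22.
After op 3 (delete): buffer="yhjgbeoqvqa" (len 11), cursors c1@8 c2@10, authorship .......1.2.
After op 4 (move_right): buffer="yhjgbeoqvqa" (len 11), cursors c1@9 c2@11, authorship .......1.2.
After op 5 (move_left): buffer="yhjgbeoqvqa" (len 11), cursors c1@8 c2@10, authorship .......1.2.
After op 6 (add_cursor(4)): buffer="yhjgbeoqvqa" (len 11), cursors c3@4 c1@8 c2@10, authorship .......1.2.
After op 7 (move_right): buffer="yhjgbeoqvqa" (len 11), cursors c3@5 c1@9 c2@11, authorship .......1.2.
After op 8 (add_cursor(8)): buffer="yhjgbeoqvqa" (len 11), cursors c3@5 c4@8 c1@9 c2@11, authorship .......1.2.
Authorship (.=original, N=cursor N): . . . . . . . 1 . 2 .
Index 9: author = 2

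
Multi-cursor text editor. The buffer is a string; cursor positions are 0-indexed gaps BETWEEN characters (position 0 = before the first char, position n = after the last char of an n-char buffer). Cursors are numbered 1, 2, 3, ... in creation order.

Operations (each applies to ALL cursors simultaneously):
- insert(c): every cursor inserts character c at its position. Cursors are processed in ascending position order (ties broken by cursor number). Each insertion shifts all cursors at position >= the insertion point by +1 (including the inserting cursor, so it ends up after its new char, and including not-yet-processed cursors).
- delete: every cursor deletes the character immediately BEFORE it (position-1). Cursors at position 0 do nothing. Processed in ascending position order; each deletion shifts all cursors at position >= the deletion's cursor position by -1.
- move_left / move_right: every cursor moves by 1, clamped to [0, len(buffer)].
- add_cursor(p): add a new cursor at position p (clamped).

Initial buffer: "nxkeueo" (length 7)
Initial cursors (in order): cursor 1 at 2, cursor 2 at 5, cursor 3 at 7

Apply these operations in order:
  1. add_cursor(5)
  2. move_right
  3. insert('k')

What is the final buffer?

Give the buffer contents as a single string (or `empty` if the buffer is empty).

Answer: nxkkeuekkok

Derivation:
After op 1 (add_cursor(5)): buffer="nxkeueo" (len 7), cursors c1@2 c2@5 c4@5 c3@7, authorship .......
After op 2 (move_right): buffer="nxkeueo" (len 7), cursors c1@3 c2@6 c4@6 c3@7, authorship .......
After op 3 (insert('k')): buffer="nxkkeuekkok" (len 11), cursors c1@4 c2@9 c4@9 c3@11, authorship ...1...24.3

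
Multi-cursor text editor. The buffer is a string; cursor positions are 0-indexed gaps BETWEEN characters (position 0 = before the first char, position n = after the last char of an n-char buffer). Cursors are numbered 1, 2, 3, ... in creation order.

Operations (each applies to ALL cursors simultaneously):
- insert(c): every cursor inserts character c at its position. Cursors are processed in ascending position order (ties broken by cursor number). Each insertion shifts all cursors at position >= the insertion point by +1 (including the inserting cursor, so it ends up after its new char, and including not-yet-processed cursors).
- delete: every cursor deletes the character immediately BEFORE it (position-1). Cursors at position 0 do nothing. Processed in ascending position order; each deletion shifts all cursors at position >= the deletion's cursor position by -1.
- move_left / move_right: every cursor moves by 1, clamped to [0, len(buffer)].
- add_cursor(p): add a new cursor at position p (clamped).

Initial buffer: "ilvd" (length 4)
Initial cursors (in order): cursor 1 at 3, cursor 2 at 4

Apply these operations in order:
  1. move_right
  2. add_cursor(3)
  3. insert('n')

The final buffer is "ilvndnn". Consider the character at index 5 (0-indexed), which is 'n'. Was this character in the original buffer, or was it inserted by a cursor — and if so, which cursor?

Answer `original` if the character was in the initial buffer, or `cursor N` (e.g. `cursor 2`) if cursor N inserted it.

Answer: cursor 1

Derivation:
After op 1 (move_right): buffer="ilvd" (len 4), cursors c1@4 c2@4, authorship ....
After op 2 (add_cursor(3)): buffer="ilvd" (len 4), cursors c3@3 c1@4 c2@4, authorship ....
After op 3 (insert('n')): buffer="ilvndnn" (len 7), cursors c3@4 c1@7 c2@7, authorship ...3.12
Authorship (.=original, N=cursor N): . . . 3 . 1 2
Index 5: author = 1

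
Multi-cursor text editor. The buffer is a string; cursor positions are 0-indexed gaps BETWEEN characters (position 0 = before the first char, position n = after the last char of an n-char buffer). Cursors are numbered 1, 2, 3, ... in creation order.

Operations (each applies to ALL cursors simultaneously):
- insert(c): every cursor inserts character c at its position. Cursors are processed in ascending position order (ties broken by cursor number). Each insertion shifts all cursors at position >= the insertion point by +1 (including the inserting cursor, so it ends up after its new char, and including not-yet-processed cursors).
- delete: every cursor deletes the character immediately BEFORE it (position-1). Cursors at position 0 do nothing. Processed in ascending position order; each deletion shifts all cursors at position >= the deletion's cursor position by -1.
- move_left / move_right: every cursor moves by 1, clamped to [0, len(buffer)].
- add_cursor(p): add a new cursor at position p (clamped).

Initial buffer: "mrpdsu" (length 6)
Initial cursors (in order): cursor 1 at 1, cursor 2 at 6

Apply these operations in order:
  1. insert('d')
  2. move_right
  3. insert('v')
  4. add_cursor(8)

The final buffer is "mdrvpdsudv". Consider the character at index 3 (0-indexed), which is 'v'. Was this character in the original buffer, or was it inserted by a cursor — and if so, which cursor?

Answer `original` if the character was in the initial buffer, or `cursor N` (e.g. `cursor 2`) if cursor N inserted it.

After op 1 (insert('d')): buffer="mdrpdsud" (len 8), cursors c1@2 c2@8, authorship .1.....2
After op 2 (move_right): buffer="mdrpdsud" (len 8), cursors c1@3 c2@8, authorship .1.....2
After op 3 (insert('v')): buffer="mdrvpdsudv" (len 10), cursors c1@4 c2@10, authorship .1.1....22
After op 4 (add_cursor(8)): buffer="mdrvpdsudv" (len 10), cursors c1@4 c3@8 c2@10, authorship .1.1....22
Authorship (.=original, N=cursor N): . 1 . 1 . . . . 2 2
Index 3: author = 1

Answer: cursor 1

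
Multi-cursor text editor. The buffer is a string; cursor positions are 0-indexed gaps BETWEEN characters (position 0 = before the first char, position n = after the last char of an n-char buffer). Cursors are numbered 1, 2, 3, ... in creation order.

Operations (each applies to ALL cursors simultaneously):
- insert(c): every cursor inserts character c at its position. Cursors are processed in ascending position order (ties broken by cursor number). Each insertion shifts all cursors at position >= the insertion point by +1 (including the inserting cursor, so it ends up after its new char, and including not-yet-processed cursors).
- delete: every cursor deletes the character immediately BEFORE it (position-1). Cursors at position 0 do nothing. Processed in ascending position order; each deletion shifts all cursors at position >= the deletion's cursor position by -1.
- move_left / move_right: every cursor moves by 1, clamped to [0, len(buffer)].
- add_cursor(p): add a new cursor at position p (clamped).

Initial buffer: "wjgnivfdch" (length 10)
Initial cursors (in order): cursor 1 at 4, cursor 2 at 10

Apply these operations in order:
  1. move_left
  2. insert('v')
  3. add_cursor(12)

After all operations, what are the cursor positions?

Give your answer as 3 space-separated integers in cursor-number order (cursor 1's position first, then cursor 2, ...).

Answer: 4 11 12

Derivation:
After op 1 (move_left): buffer="wjgnivfdch" (len 10), cursors c1@3 c2@9, authorship ..........
After op 2 (insert('v')): buffer="wjgvnivfdcvh" (len 12), cursors c1@4 c2@11, authorship ...1......2.
After op 3 (add_cursor(12)): buffer="wjgvnivfdcvh" (len 12), cursors c1@4 c2@11 c3@12, authorship ...1......2.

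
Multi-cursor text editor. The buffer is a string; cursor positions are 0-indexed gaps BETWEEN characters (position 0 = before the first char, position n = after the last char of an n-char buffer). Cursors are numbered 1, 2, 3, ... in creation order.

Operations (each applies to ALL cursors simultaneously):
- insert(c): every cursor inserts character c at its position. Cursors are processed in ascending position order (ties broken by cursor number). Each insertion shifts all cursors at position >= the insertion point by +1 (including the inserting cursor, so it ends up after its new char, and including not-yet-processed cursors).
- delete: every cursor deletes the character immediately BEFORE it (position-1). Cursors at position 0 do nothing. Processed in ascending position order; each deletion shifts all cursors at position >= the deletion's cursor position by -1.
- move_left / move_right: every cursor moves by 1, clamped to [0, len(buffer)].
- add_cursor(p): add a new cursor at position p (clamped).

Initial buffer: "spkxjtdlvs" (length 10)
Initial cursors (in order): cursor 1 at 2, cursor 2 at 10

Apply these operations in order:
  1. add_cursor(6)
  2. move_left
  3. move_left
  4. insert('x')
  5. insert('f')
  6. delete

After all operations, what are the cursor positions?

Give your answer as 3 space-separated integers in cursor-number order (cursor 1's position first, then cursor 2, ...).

After op 1 (add_cursor(6)): buffer="spkxjtdlvs" (len 10), cursors c1@2 c3@6 c2@10, authorship ..........
After op 2 (move_left): buffer="spkxjtdlvs" (len 10), cursors c1@1 c3@5 c2@9, authorship ..........
After op 3 (move_left): buffer="spkxjtdlvs" (len 10), cursors c1@0 c3@4 c2@8, authorship ..........
After op 4 (insert('x')): buffer="xspkxxjtdlxvs" (len 13), cursors c1@1 c3@6 c2@11, authorship 1....3....2..
After op 5 (insert('f')): buffer="xfspkxxfjtdlxfvs" (len 16), cursors c1@2 c3@8 c2@14, authorship 11....33....22..
After op 6 (delete): buffer="xspkxxjtdlxvs" (len 13), cursors c1@1 c3@6 c2@11, authorship 1....3....2..

Answer: 1 11 6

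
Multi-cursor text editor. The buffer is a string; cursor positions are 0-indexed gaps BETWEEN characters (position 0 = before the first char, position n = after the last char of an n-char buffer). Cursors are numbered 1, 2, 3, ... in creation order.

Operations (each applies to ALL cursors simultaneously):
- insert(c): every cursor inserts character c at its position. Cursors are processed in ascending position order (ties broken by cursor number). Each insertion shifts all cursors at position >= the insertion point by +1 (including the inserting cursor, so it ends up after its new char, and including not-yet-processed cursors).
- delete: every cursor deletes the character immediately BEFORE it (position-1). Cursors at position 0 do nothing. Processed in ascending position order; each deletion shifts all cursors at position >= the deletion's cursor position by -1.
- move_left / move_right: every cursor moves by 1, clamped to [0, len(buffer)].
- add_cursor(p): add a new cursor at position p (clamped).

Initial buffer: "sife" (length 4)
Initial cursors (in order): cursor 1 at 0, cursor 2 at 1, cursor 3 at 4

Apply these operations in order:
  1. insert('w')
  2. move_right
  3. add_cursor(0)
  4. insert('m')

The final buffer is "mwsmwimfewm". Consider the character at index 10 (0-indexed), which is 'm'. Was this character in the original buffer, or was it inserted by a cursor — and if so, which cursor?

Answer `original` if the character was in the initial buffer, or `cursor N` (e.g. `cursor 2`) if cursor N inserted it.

Answer: cursor 3

Derivation:
After op 1 (insert('w')): buffer="wswifew" (len 7), cursors c1@1 c2@3 c3@7, authorship 1.2...3
After op 2 (move_right): buffer="wswifew" (len 7), cursors c1@2 c2@4 c3@7, authorship 1.2...3
After op 3 (add_cursor(0)): buffer="wswifew" (len 7), cursors c4@0 c1@2 c2@4 c3@7, authorship 1.2...3
After op 4 (insert('m')): buffer="mwsmwimfewm" (len 11), cursors c4@1 c1@4 c2@7 c3@11, authorship 41.12.2..33
Authorship (.=original, N=cursor N): 4 1 . 1 2 . 2 . . 3 3
Index 10: author = 3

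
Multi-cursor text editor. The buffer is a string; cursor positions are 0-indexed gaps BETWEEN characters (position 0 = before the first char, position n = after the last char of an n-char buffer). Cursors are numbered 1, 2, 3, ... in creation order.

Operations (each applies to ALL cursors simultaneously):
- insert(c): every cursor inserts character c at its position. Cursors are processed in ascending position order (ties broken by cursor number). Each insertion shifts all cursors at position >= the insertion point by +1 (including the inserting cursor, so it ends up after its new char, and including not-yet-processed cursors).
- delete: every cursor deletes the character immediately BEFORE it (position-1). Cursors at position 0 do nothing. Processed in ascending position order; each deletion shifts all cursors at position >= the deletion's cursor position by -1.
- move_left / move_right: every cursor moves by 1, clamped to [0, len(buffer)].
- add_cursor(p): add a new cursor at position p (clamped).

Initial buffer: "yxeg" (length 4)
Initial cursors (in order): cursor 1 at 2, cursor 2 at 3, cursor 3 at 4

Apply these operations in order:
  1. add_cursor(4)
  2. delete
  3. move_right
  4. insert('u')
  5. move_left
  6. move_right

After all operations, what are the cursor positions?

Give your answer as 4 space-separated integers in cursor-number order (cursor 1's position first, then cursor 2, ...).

After op 1 (add_cursor(4)): buffer="yxeg" (len 4), cursors c1@2 c2@3 c3@4 c4@4, authorship ....
After op 2 (delete): buffer="" (len 0), cursors c1@0 c2@0 c3@0 c4@0, authorship 
After op 3 (move_right): buffer="" (len 0), cursors c1@0 c2@0 c3@0 c4@0, authorship 
After op 4 (insert('u')): buffer="uuuu" (len 4), cursors c1@4 c2@4 c3@4 c4@4, authorship 1234
After op 5 (move_left): buffer="uuuu" (len 4), cursors c1@3 c2@3 c3@3 c4@3, authorship 1234
After op 6 (move_right): buffer="uuuu" (len 4), cursors c1@4 c2@4 c3@4 c4@4, authorship 1234

Answer: 4 4 4 4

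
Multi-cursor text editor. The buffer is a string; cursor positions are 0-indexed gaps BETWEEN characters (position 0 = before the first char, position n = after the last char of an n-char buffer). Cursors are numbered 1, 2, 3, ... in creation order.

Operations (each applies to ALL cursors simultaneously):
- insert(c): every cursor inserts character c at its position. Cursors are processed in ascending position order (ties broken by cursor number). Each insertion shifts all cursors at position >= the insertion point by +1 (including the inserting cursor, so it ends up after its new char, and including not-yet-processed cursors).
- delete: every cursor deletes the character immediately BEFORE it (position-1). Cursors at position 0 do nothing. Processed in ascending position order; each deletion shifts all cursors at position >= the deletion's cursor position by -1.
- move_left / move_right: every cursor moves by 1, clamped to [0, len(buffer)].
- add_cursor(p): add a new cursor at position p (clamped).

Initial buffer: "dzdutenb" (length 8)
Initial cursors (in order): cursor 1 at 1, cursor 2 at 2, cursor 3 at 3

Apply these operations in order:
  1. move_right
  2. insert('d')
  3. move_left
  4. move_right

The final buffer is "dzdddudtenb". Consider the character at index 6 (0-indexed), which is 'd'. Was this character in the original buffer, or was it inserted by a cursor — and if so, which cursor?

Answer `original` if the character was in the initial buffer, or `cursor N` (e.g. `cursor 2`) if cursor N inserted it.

Answer: cursor 3

Derivation:
After op 1 (move_right): buffer="dzdutenb" (len 8), cursors c1@2 c2@3 c3@4, authorship ........
After op 2 (insert('d')): buffer="dzdddudtenb" (len 11), cursors c1@3 c2@5 c3@7, authorship ..1.2.3....
After op 3 (move_left): buffer="dzdddudtenb" (len 11), cursors c1@2 c2@4 c3@6, authorship ..1.2.3....
After op 4 (move_right): buffer="dzdddudtenb" (len 11), cursors c1@3 c2@5 c3@7, authorship ..1.2.3....
Authorship (.=original, N=cursor N): . . 1 . 2 . 3 . . . .
Index 6: author = 3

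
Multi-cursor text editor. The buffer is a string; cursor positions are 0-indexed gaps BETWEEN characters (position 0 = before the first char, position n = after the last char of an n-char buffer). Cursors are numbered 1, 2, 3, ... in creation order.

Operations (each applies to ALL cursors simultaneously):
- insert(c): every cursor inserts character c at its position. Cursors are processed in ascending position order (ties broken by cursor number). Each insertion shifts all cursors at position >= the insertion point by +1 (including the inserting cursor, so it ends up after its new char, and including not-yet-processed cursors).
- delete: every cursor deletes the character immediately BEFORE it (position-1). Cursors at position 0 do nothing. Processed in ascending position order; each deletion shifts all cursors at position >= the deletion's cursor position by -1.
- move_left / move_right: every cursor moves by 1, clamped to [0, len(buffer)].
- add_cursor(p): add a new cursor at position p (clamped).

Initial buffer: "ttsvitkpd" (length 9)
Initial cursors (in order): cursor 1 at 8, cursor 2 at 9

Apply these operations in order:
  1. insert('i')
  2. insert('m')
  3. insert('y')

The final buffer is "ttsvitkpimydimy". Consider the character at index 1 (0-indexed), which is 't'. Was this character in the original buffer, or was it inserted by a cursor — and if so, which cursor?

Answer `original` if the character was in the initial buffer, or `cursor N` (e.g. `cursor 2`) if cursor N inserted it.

Answer: original

Derivation:
After op 1 (insert('i')): buffer="ttsvitkpidi" (len 11), cursors c1@9 c2@11, authorship ........1.2
After op 2 (insert('m')): buffer="ttsvitkpimdim" (len 13), cursors c1@10 c2@13, authorship ........11.22
After op 3 (insert('y')): buffer="ttsvitkpimydimy" (len 15), cursors c1@11 c2@15, authorship ........111.222
Authorship (.=original, N=cursor N): . . . . . . . . 1 1 1 . 2 2 2
Index 1: author = original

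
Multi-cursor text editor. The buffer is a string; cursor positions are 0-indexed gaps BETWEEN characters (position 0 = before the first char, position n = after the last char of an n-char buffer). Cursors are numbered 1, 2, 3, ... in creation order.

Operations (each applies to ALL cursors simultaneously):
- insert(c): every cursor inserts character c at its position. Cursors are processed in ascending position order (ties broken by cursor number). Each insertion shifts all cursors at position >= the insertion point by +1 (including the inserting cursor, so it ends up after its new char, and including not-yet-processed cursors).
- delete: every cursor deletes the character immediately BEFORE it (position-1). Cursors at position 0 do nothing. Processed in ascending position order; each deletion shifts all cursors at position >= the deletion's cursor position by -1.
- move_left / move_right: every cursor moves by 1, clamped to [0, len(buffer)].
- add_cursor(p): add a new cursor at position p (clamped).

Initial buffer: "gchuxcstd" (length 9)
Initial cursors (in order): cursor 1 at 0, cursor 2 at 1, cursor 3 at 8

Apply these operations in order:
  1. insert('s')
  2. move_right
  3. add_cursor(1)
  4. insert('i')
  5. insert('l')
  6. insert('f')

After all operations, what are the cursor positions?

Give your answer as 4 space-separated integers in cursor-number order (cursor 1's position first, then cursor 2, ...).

Answer: 8 13 24 4

Derivation:
After op 1 (insert('s')): buffer="sgschuxcstsd" (len 12), cursors c1@1 c2@3 c3@11, authorship 1.2.......3.
After op 2 (move_right): buffer="sgschuxcstsd" (len 12), cursors c1@2 c2@4 c3@12, authorship 1.2.......3.
After op 3 (add_cursor(1)): buffer="sgschuxcstsd" (len 12), cursors c4@1 c1@2 c2@4 c3@12, authorship 1.2.......3.
After op 4 (insert('i')): buffer="sigiscihuxcstsdi" (len 16), cursors c4@2 c1@4 c2@7 c3@16, authorship 14.12.2......3.3
After op 5 (insert('l')): buffer="silgilscilhuxcstsdil" (len 20), cursors c4@3 c1@6 c2@10 c3@20, authorship 144.112.22......3.33
After op 6 (insert('f')): buffer="silfgilfscilfhuxcstsdilf" (len 24), cursors c4@4 c1@8 c2@13 c3@24, authorship 1444.1112.222......3.333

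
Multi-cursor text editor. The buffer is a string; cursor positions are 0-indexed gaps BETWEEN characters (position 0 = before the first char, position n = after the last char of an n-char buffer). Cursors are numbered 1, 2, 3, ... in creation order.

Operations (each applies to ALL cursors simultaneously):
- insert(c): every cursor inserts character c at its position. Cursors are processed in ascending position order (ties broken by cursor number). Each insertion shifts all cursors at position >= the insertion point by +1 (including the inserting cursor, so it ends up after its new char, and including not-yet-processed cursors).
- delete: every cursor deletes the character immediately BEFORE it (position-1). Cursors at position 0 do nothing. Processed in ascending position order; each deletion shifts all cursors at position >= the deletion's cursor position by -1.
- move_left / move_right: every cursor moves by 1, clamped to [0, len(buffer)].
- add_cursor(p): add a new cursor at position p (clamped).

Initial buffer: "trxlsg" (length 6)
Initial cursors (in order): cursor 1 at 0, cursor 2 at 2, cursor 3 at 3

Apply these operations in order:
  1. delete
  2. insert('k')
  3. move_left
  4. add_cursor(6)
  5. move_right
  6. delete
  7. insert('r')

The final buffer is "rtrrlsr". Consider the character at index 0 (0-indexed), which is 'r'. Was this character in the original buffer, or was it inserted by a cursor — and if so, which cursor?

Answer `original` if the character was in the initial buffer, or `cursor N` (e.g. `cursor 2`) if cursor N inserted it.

After op 1 (delete): buffer="tlsg" (len 4), cursors c1@0 c2@1 c3@1, authorship ....
After op 2 (insert('k')): buffer="ktkklsg" (len 7), cursors c1@1 c2@4 c3@4, authorship 1.23...
After op 3 (move_left): buffer="ktkklsg" (len 7), cursors c1@0 c2@3 c3@3, authorship 1.23...
After op 4 (add_cursor(6)): buffer="ktkklsg" (len 7), cursors c1@0 c2@3 c3@3 c4@6, authorship 1.23...
After op 5 (move_right): buffer="ktkklsg" (len 7), cursors c1@1 c2@4 c3@4 c4@7, authorship 1.23...
After op 6 (delete): buffer="tls" (len 3), cursors c1@0 c2@1 c3@1 c4@3, authorship ...
After op 7 (insert('r')): buffer="rtrrlsr" (len 7), cursors c1@1 c2@4 c3@4 c4@7, authorship 1.23..4
Authorship (.=original, N=cursor N): 1 . 2 3 . . 4
Index 0: author = 1

Answer: cursor 1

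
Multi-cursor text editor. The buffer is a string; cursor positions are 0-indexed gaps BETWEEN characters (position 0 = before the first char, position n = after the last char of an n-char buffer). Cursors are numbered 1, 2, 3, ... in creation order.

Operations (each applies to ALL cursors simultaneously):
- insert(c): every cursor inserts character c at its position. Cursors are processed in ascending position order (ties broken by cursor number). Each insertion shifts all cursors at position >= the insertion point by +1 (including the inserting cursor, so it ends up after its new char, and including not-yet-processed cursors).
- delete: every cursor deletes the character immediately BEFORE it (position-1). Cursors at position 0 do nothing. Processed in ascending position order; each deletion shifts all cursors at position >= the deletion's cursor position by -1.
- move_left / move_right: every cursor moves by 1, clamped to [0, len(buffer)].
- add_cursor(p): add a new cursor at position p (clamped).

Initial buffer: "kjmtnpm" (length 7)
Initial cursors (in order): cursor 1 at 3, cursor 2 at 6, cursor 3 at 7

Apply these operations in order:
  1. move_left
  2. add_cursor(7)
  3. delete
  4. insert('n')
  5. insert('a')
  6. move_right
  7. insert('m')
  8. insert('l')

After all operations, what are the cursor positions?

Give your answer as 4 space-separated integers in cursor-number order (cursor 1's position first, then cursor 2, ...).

After op 1 (move_left): buffer="kjmtnpm" (len 7), cursors c1@2 c2@5 c3@6, authorship .......
After op 2 (add_cursor(7)): buffer="kjmtnpm" (len 7), cursors c1@2 c2@5 c3@6 c4@7, authorship .......
After op 3 (delete): buffer="kmt" (len 3), cursors c1@1 c2@3 c3@3 c4@3, authorship ...
After op 4 (insert('n')): buffer="knmtnnn" (len 7), cursors c1@2 c2@7 c3@7 c4@7, authorship .1..234
After op 5 (insert('a')): buffer="knamtnnnaaa" (len 11), cursors c1@3 c2@11 c3@11 c4@11, authorship .11..234234
After op 6 (move_right): buffer="knamtnnnaaa" (len 11), cursors c1@4 c2@11 c3@11 c4@11, authorship .11..234234
After op 7 (insert('m')): buffer="knammtnnnaaammm" (len 15), cursors c1@5 c2@15 c3@15 c4@15, authorship .11.1.234234234
After op 8 (insert('l')): buffer="knammltnnnaaammmlll" (len 19), cursors c1@6 c2@19 c3@19 c4@19, authorship .11.11.234234234234

Answer: 6 19 19 19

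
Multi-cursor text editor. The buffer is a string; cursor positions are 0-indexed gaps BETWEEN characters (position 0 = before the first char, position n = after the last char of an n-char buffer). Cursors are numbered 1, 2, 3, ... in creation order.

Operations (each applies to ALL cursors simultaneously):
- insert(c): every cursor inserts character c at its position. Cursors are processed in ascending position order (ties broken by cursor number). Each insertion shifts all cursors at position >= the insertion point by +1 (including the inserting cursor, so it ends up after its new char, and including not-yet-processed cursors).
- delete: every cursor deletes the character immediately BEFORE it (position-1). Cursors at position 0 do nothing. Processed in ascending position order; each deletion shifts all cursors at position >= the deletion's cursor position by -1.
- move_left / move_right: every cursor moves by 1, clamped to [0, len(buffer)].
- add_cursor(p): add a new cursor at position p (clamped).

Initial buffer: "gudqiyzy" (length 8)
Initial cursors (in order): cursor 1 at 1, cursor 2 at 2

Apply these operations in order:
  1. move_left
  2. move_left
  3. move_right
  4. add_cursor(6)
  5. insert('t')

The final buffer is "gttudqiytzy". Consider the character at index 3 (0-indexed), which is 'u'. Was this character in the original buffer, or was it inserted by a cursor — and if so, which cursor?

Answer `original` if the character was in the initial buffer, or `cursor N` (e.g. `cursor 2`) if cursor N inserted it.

After op 1 (move_left): buffer="gudqiyzy" (len 8), cursors c1@0 c2@1, authorship ........
After op 2 (move_left): buffer="gudqiyzy" (len 8), cursors c1@0 c2@0, authorship ........
After op 3 (move_right): buffer="gudqiyzy" (len 8), cursors c1@1 c2@1, authorship ........
After op 4 (add_cursor(6)): buffer="gudqiyzy" (len 8), cursors c1@1 c2@1 c3@6, authorship ........
After op 5 (insert('t')): buffer="gttudqiytzy" (len 11), cursors c1@3 c2@3 c3@9, authorship .12.....3..
Authorship (.=original, N=cursor N): . 1 2 . . . . . 3 . .
Index 3: author = original

Answer: original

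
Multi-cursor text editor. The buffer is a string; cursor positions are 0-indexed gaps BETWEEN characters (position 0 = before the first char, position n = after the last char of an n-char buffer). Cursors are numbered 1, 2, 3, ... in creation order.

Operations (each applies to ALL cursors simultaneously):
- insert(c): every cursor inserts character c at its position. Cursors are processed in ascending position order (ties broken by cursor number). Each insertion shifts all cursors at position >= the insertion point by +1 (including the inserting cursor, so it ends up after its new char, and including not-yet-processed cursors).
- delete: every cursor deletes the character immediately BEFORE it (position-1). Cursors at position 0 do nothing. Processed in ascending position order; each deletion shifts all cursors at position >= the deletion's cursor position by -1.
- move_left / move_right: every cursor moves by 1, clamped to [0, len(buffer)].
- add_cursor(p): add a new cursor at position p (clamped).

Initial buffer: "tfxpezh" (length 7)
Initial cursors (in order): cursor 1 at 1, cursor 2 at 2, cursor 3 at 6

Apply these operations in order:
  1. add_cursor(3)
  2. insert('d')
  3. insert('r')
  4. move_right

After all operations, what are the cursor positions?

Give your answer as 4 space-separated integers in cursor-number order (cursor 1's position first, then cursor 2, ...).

After op 1 (add_cursor(3)): buffer="tfxpezh" (len 7), cursors c1@1 c2@2 c4@3 c3@6, authorship .......
After op 2 (insert('d')): buffer="tdfdxdpezdh" (len 11), cursors c1@2 c2@4 c4@6 c3@10, authorship .1.2.4...3.
After op 3 (insert('r')): buffer="tdrfdrxdrpezdrh" (len 15), cursors c1@3 c2@6 c4@9 c3@14, authorship .11.22.44...33.
After op 4 (move_right): buffer="tdrfdrxdrpezdrh" (len 15), cursors c1@4 c2@7 c4@10 c3@15, authorship .11.22.44...33.

Answer: 4 7 15 10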